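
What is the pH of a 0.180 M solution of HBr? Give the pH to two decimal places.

HBr is a strong acid and dissociates completely, so [H+] = 0.180 M.
pH = -log(0.18) = 0.74

pH = 0.74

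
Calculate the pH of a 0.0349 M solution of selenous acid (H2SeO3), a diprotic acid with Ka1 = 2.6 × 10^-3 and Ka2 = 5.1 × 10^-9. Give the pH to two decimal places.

Ka1 ≫ Ka2, so treat the first dissociation as the only significant source of H+.
Ka1 = x²/(0.0349 − x) = 2.6 × 10^-3
Solving the quadratic: x = (−Ka1 + √(Ka1² + 4·Ka1·C₀))/2 = 8.31 × 10^-3 M
pH = −log(8.31 × 10^-3) = 2.08

pH = 2.08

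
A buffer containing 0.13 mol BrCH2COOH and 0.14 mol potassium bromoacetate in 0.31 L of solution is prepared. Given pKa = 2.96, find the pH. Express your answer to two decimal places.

pH = pKa + log([A⁻]/[HA]) = 2.96 + log(0.14/0.13)
pH = 2.96 + (+0.032) = 2.99

pH = 2.99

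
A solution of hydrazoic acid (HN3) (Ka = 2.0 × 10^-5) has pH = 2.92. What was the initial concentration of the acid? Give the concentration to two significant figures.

C₀ = 7.3 × 10^-2 M

[H+] = 10^(-2.92) = 1.20 × 10^-3 M = x
Ka = x²/(C₀ − x) ⇒ C₀ = x + x²/Ka
C₀ = 1.20 × 10^-3 + (1.20 × 10^-3)²/(2.0 × 10^-5) = 7.32 × 10^-2 M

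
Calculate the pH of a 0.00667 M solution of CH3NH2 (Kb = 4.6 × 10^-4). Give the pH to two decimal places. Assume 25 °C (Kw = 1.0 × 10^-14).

CH3NH2 + H2O ⇌ CH3NH3+ + OH-
Let x = [OH-] at equilibrium. Kb = x²/(0.00667 − x).
x is not negligible relative to C₀; solve x² + 0.00046·x − 3.07e-06 = 0.
x = (−Kb + √(Kb² + 4·Kb·C₀))/2 = 1.54 × 10^-3 M
pOH = −log(1.54 × 10^-3) = 2.81; pH = 14.00 − 2.81 = 11.19

pH = 11.19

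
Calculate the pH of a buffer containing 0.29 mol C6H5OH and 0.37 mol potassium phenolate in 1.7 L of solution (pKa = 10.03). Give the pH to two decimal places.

Using pH = pKa + log([base]/[acid]) with [base]/[acid] = 0.37/0.29:
pH = 10.03 + (+0.106) = 10.14

pH = 10.14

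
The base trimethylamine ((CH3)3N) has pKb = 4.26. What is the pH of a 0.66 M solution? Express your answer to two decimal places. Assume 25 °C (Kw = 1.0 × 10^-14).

pH = 11.78

(CH3)3N + H2O ⇌ (CH3)3NH+ + OH-
Kb = 10^(−4.26) = 5.50 × 10^-5
From the ICE table, Kb = x²/(0.66 − x) = 5.50 × 10^-5.
Assume x ≪ 0.66: x ≈ √(5.50 × 10^-5 × 0.66) = 6.02 × 10^-3 M
pOH = −log(6.02 × 10^-3) = 2.22; pH = 14.00 − 2.22 = 11.78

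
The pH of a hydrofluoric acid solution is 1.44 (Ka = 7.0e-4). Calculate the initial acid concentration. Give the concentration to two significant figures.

C₀ = 1.9 M

[H+] = 10^(-1.44) = 3.63 × 10^-2 M = x
Ka = x²/(C₀ − x) ⇒ C₀ = x + x²/Ka
C₀ = 3.63 × 10^-2 + (3.63 × 10^-2)²/(7.0 × 10^-4) = 1.92 M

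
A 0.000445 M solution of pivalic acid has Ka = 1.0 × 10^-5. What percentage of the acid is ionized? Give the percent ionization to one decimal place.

(CH3)3CCOOH ⇌ (CH3)3CCOO- + H+; let x = [H+] at equilibrium.
Ka = x²/(C₀ − x); solving the quadratic gives x = 6.19 × 10^-5 M.
% ionization = x/C₀ × 100% = 6.19 × 10^-5/0.000445 × 100% = 13.9%

13.9%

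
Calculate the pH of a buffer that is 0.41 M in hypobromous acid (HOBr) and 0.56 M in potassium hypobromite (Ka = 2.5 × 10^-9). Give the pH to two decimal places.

pKa = −log(2.5 × 10^-9) = 8.602
pH = pKa + log([A⁻]/[HA]) = 8.602 + log(0.56/0.41)
pH = 8.602 + (+0.135) = 8.74

pH = 8.74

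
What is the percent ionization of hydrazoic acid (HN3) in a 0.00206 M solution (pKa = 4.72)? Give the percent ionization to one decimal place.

9.2%

HN3 ⇌ N3- + H+; let x = [H+] at equilibrium.
Ka = 10^(−4.72) = 1.91 × 10^-5
Solve x² + 1.91e-05x − 3.93e-08 = 0 → x = 1.89 × 10^-4 M
Fraction ionized = 1.89 × 10^-4 / 0.00206 = 0.0917 → 9.2%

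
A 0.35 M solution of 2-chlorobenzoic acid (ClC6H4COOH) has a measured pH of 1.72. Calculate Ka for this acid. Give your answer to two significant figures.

[H+] = 10^(-1.72) = 1.91 × 10^-2 M
At equilibrium [HA] = 0.35 − 1.91 × 10^-2 = 3.31 × 10^-1 M
Ka = [H+][A-]/[HA] = (1.91 × 10^-2)² / 3.31 × 10^-1 = 1.1 × 10^-3

Ka = 1.1 × 10^-3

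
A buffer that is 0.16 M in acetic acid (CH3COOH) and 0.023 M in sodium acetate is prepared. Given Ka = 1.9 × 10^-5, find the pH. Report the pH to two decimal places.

pH = 3.88

pKa = −log(1.9 × 10^-5) = 4.721
Using pH = pKa + log([base]/[acid]) with [base]/[acid] = 0.023/0.16:
pH = 4.721 + (-0.842) = 3.88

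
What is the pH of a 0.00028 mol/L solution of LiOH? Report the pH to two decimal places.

LiOH is a strong base; [OH-] = 0.00028 M.
pOH = -log(0.00028) = 3.55
pH = 14.00 - 3.55 = 10.45

pH = 10.45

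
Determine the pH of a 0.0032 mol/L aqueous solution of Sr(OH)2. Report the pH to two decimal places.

pH = 11.81

Sr(OH)2 is a strong base (each formula unit releases 2 OH-); [OH-] = 0.0064 M.
pOH = -log(0.0064) = 2.19
pH = 14.00 - 2.19 = 11.81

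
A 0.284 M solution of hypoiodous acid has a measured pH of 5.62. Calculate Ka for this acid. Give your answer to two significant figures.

Ka = 2.0 × 10^-11

[H+] = 10^(-5.62) = 2.40 × 10^-6 M
At equilibrium [HA] = 0.284 − 2.40 × 10^-6 = 2.84 × 10^-1 M
Ka = [H+][A-]/[HA] = (2.40 × 10^-6)² / 2.84 × 10^-1 = 2.0 × 10^-11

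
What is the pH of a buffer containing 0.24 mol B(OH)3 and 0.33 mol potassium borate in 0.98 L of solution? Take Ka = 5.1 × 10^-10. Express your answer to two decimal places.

pH = 9.43

pKa = −log(5.1 × 10^-10) = 9.292
Henderson–Hasselbalch: pH = pKa + log([B(OH)4-]/[B(OH)3]) = 9.292 + log(0.33/0.24)
pH = 9.292 + (+0.138) = 9.43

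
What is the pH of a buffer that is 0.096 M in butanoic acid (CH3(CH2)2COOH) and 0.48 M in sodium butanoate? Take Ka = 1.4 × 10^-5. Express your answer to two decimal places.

pH = 5.55

pKa = −log(1.4 × 10^-5) = 4.854
pH = pKa + log([A⁻]/[HA]) = 4.854 + log(0.48/0.096)
pH = 4.854 + (+0.699) = 5.55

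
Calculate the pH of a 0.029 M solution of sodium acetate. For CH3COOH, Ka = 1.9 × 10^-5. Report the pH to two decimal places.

pH = 8.59

CH3COO- is the conjugate base of the weak acid CH3COOH.
Kb = Kw/Ka = 1.0×10^-14 / 1.9 × 10^-5 = 5.26 × 10^-10
From the ICE table, Kb = x²/(0.029 − x) = 5.26 × 10^-10.
Assume x ≪ 0.029: x ≈ √(5.26 × 10^-10 × 0.029) = 3.91 × 10^-6 M
(x/C₀ = 0.013% < 5%, so the approximation holds.)
pOH = −log(3.91 × 10^-6) = 5.41; pH = 14.00 − 5.41 = 8.59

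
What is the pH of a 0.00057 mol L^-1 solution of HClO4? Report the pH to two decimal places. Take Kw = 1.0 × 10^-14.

pH = 3.24

HClO4 is a strong acid and dissociates completely, so [H+] = 0.00057 M.
pH = -log(0.00057) = 3.24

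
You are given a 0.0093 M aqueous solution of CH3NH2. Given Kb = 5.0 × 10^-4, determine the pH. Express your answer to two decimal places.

CH3NH2 + H2O ⇌ CH3NH3+ + OH-
From the ICE table, Kb = [OH-]²/(0.0093 − [OH-]) = 5.0 × 10^-4.
The 5% rule fails; solving [OH-]² + Kb·[OH-] − Kb·C₀ = 0 exactly:
[OH-] = [−0.0005 + √(0.0005² + 1.86e-05)]/2 = 1.92 × 10^-3 M
pOH = −log(1.92 × 10^-3) = 2.72; pH = 14.00 − 2.72 = 11.28

pH = 11.28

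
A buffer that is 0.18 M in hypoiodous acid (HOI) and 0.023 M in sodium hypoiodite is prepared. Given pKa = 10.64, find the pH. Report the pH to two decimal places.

pH = 9.75

Using pH = pKa + log([base]/[acid]) with [base]/[acid] = 0.023/0.18:
pH = 10.64 + (-0.894) = 9.75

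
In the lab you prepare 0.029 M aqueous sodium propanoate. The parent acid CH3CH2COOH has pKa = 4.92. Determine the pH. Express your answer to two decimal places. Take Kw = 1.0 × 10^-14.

pH = 8.69

CH3CH2COO- is the conjugate base of the weak acid CH3CH2COOH.
Ka = 10^(−4.92) = 1.20 × 10^-5
Kb = Kw/Ka = 1.0×10^-14 / 1.20 × 10^-5 = 8.33 × 10^-10
Let x = [OH-] at equilibrium. Kb = x²/(0.029 − x).
Neglecting x in the denominator: x = √(8.33 × 10^-10 × 0.029) = 4.91 × 10^-6 M
Check: 0.017% ionized — well under 5%, approximation valid.
pOH = 5.31, so pH = 14.00 − pOH = 8.69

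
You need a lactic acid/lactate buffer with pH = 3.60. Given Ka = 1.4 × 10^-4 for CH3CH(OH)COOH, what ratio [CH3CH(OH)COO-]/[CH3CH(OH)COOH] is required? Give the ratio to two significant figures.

pKa = -log(1.4 × 10^-4) = 3.854
pH = pKa + log(r) ⇒ log(r) = 3.60 − 3.854 = -0.254
r = [CH3CH(OH)COO-]/[CH3CH(OH)COOH] = 10^(-0.254) = 0.557

ratio = 0.56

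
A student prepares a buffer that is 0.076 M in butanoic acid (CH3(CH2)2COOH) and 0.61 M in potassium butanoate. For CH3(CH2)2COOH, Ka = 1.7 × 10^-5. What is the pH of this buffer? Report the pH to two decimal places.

pH = 5.67

pKa = −log(1.7 × 10^-5) = 4.770
pH = pKa + log([A⁻]/[HA]) = 4.770 + log(0.61/0.076)
pH = 4.770 + (+0.905) = 5.67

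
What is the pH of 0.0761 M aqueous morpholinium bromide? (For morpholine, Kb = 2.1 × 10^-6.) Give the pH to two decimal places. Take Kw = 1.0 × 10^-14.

pH = 4.72

C4H8ONH2+ is the conjugate acid of the weak base C4H8ONH.
Ka = Kw/Kb = 1.0×10^-14 / 2.1 × 10^-6 = 4.76 × 10^-9
Let x = [H+] at equilibrium. Ka = x²/(0.0761 − x).
Assume x ≪ 0.0761: x ≈ √(4.76 × 10^-9 × 0.0761) = 1.90 × 10^-5 M
pH = −log[H+] = −log(1.90 × 10^-5) = 4.72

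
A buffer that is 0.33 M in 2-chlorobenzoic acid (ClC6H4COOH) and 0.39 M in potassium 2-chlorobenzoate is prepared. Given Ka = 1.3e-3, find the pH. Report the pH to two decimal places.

pH = 2.96

pKa = −log(1.3 × 10^-3) = 2.886
Henderson–Hasselbalch: pH = pKa + log([ClC6H4COO-]/[ClC6H4COOH]) = 2.886 + log(0.39/0.33)
pH = 2.886 + (+0.073) = 2.96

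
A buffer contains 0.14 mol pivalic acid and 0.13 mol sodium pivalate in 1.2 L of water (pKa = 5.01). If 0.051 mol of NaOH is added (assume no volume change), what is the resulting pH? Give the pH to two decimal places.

OH- converts (CH3)3CCOOH to (CH3)3CCOO-: (CH3)3CCOOH → 0.089 mol, (CH3)3CCOO- → 0.181 mol.
Henderson–Hasselbalch with mole ratio 0.181/0.089: pH = 5.01 + (+0.308)

pH = 5.32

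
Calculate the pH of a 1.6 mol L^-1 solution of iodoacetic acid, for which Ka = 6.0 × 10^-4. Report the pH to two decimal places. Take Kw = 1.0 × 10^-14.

pH = 1.51

ICH2COOH ⇌ ICH2COO- + H+
From the ICE table, Ka = [H+]²/(1.6 − [H+]) = 6.0 × 10^-4.
Since Ka ≪ C₀, [H+] ≈ √(Ka·C₀) = 3.10 × 10^-2 M.
Check: 1.9% ionized — well under 5%, approximation valid.
pH = −log(3.10 × 10^-2) = 1.51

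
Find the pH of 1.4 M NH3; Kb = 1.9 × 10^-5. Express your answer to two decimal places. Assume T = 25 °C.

pH = 11.71

NH3 + H2O ⇌ NH4+ + OH-
Let x = [OH-] at equilibrium. Kb = x²/(1.4 − x).
Neglecting x in the denominator: x = √(1.9 × 10^-5 × 1.4) = 5.16 × 10^-3 M
(x/C₀ = 0.37% < 5%, so the approximation holds.)
pOH = −log(5.16 × 10^-3) = 2.29; pH = 14.00 − 2.29 = 11.71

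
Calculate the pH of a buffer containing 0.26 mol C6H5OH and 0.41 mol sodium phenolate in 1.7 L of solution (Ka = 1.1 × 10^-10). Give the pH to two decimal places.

pH = 10.16

pKa = −log(1.1 × 10^-10) = 9.959
Using pH = pKa + log([base]/[acid]) with [base]/[acid] = 0.41/0.26:
pH = 9.959 + (+0.198) = 10.16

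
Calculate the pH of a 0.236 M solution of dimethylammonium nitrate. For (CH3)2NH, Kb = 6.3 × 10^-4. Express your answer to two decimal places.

(CH3)2NH2+ is the conjugate acid of the weak base (CH3)2NH.
Ka = Kw/Kb = 1.0×10^-14 / 6.3 × 10^-4 = 1.59 × 10^-11
Ka = [H+]²/(0.236 − [H+]) = 1.59 × 10^-11
Neglecting [H+] in the denominator: [H+] = √(1.59 × 10^-11 × 0.236) = 1.94 × 10^-6 M
pH = −log(1.94 × 10^-6) = 5.71

pH = 5.71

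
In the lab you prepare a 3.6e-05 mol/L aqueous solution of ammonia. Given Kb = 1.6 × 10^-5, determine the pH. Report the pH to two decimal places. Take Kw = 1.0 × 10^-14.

NH3 + H2O ⇌ NH4+ + OH-
From the ICE table, Kb = x²/(3.6e-05 − x) = 1.6 × 10^-5.
Here C₀/Kb ≈ 2.25, so the small-x approximation fails. Use the quadratic:
x = (−Kb + √(Kb² + 4·Kb·C₀))/2 = 1.73 × 10^-5 M
pOH = −log(1.73 × 10^-5) = 4.76; pH = 14.00 − 4.76 = 9.24

pH = 9.24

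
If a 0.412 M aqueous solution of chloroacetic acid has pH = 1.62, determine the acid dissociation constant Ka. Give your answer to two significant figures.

[H+] = 10^(-1.62) = 2.40 × 10^-2 M
At equilibrium [HA] = 0.412 − 2.40 × 10^-2 = 3.88 × 10^-1 M
Ka = [H+][A-]/[HA] = (2.40 × 10^-2)² / 3.88 × 10^-1 = 1.5 × 10^-3

Ka = 1.5 × 10^-3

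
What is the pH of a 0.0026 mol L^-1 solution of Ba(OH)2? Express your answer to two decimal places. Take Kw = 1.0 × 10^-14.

Ba(OH)2 is a strong base (each formula unit releases 2 OH-); [OH-] = 0.0052 M.
pOH = -log(0.0052) = 2.28
pH = 14.00 - 2.28 = 11.72

pH = 11.72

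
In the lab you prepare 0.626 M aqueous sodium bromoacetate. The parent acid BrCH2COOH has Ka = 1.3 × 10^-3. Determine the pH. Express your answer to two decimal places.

pH = 8.34

BrCH2COO- is the conjugate base of the weak acid BrCH2COOH.
Kb = Kw/Ka = 1.0×10^-14 / 1.3 × 10^-3 = 7.69 × 10^-12
Let x = [OH-] at equilibrium. Kb = x²/(0.626 − x).
Assume x ≪ 0.626: x ≈ √(7.69 × 10^-12 × 0.626) = 2.19 × 10^-6 M
(x/C₀ = 0.00035% < 5%, so the approximation holds.)
pOH = 5.66, so pH = 14.00 − pOH = 8.34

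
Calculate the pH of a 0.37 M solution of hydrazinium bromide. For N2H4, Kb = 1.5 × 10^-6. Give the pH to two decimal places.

pH = 4.30

N2H5+ is the conjugate acid of the weak base N2H4.
Ka = Kw/Kb = 1.0×10^-14 / 1.5 × 10^-6 = 6.67 × 10^-9
From the ICE table, Ka = x²/(0.37 − x) = 6.67 × 10^-9.
Neglecting x in the denominator: x = √(6.67 × 10^-9 × 0.37) = 4.97 × 10^-5 M
Check: 0.013% ionized — well under 5%, approximation valid.
pH = −log[H+] = −log(4.97 × 10^-5) = 4.30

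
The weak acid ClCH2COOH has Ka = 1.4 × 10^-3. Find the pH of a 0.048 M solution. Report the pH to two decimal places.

ClCH2COOH ⇌ ClCH2COO- + H+
From the ICE table, Ka = [H+]²/(0.048 − [H+]) = 1.4 × 10^-3.
The 5% rule fails; solving [H+]² + Ka·[H+] − Ka·C₀ = 0 exactly:
[H+] = [−0.0014 + √(0.0014² + 0.000269)]/2 = 7.53 × 10^-3 M
pH = −log[H+] = −log(7.53 × 10^-3) = 2.12

pH = 2.12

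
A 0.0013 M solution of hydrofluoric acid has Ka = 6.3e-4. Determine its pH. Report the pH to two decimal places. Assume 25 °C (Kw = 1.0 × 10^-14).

HF ⇌ F- + H+
Ka = x²/(0.0013 − x) = 6.3 × 10^-4
Here C₀/Ka ≈ 2.06, so the small-x approximation fails. Use the quadratic:
x = (−Ka + √(Ka² + 4·Ka·C₀))/2 = 6.43 × 10^-4 M
pH = −log(6.43 × 10^-4) = 3.19

pH = 3.19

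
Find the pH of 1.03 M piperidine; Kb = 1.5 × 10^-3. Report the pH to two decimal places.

pH = 12.59

C5H10NH + H2O ⇌ C5H10NH2+ + OH-
From the ICE table, Kb = [OH-]²/(1.03 − [OH-]) = 1.5 × 10^-3.
Assume [OH-] ≪ 1.03: [OH-] ≈ √(1.5 × 10^-3 × 1.03) = 3.93 × 10^-2 M
([OH-]/C₀ = 3.8% < 5%, so the approximation holds.)
pOH = −log(3.93 × 10^-2) = 1.41; pH = 14.00 − 1.41 = 12.59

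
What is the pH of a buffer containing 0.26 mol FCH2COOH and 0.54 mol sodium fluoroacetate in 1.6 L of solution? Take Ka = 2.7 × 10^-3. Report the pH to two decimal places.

pKa = −log(2.7 × 10^-3) = 2.569
Using pH = pKa + log([base]/[acid]) with [base]/[acid] = 0.54/0.26:
pH = 2.569 + (+0.317) = 2.89

pH = 2.89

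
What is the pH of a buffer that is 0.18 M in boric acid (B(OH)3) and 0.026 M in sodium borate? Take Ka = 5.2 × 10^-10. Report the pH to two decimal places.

pKa = −log(5.2 × 10^-10) = 9.284
pH = pKa + log([A⁻]/[HA]) = 9.284 + log(0.026/0.18)
pH = 9.284 + (-0.840) = 8.44

pH = 8.44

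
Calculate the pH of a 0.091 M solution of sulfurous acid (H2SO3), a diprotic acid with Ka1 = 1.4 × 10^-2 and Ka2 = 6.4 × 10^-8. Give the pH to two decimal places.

Since Ka1 ≫ Ka2, the first ionization dominates [H+].
Ka1 = x²/(0.091 − x) = 1.4 × 10^-2
Solving the quadratic: x = (−Ka1 + √(Ka1² + 4·Ka1·C₀))/2 = 2.94 × 10^-2 M
pH = −log(2.94 × 10^-2) = 1.53

pH = 1.53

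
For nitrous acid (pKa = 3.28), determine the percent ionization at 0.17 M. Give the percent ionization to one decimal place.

HNO2 ⇌ NO2- + H+; let x = [H+] at equilibrium.
Ka = 10^(−3.28) = 5.25 × 10^-4
Solve x² + 0.000525x − 8.93e-05 = 0 → x = 9.19 × 10^-3 M
% ionization = x/C₀ × 100% = 9.19 × 10^-3/0.17 × 100% = 5.4%

5.4%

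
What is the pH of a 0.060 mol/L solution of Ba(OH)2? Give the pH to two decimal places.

pH = 13.08

Ba(OH)2 is a strong base (each formula unit releases 2 OH-); [OH-] = 0.12 M.
pOH = -log(0.12) = 0.92
pH = 14.00 - 0.92 = 13.08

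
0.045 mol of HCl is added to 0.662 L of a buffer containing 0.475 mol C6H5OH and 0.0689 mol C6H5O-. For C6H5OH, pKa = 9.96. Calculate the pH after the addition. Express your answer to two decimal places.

pH = 8.62

After neutralization: n(C6H5OH) = 0.52 mol, n(C6H5O-) = 0.0239 mol.
pH = pKa + log(n_C6H5O-/n_C6H5OH) = 9.96 + log(0.0239/0.52) = 9.96 + (-1.338)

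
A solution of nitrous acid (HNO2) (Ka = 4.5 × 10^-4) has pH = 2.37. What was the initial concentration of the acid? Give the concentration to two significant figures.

[H+] = 10^(-2.37) = 4.27 × 10^-3 M = x
Ka = x²/(C₀ − x) ⇒ C₀ = x + x²/Ka
C₀ = 4.27 × 10^-3 + (4.27 × 10^-3)²/(4.5 × 10^-4) = 4.48 × 10^-2 M

C₀ = 4.5 × 10^-2 M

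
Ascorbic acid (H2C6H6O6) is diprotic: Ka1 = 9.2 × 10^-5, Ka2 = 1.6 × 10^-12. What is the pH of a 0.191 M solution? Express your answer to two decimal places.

pH = 2.38

Since Ka1 ≫ Ka2, the first ionization dominates [H+].
Ka1 = x²/(0.191 − x) = 9.2 × 10^-5
x ≈ √(9.2 × 10^-5 × 0.191) = 4.19 × 10^-3 M
pH = −log(4.19 × 10^-3) = 2.38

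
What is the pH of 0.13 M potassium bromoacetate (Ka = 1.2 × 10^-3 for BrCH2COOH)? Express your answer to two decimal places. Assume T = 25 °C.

BrCH2COO- is the conjugate base of the weak acid BrCH2COOH.
Kb = Kw/Ka = 1.0×10^-14 / 1.2 × 10^-3 = 8.33 × 10^-12
From the ICE table, Kb = [OH-]²/(0.13 − [OH-]) = 8.33 × 10^-12.
Neglecting [OH-] in the denominator: [OH-] = √(8.33 × 10^-12 × 0.13) = 1.04 × 10^-6 M
pOH = 5.98, so pH = 14.00 − pOH = 8.02

pH = 8.02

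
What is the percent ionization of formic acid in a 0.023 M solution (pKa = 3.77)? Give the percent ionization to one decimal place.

8.2%

HCOOH ⇌ HCOO- + H+; let x = [H+] at equilibrium.
Ka = 10^(−3.77) = 1.70 × 10^-4
Ka = x²/(C₀ − x); solving the quadratic gives x = 1.89 × 10^-3 M.
Fraction ionized = 1.89 × 10^-3 / 0.023 = 0.0822 → 8.2%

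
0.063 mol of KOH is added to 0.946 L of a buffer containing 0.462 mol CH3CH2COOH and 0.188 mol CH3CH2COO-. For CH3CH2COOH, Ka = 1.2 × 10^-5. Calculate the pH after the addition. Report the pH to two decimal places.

pH = 4.72

After neutralization: n(CH3CH2COOH) = 0.399 mol, n(CH3CH2COO-) = 0.251 mol.
pKa = −log(1.2 × 10^-5) = 4.921
pH = pKa + log(n_CH3CH2COO-/n_CH3CH2COOH) = 4.921 + log(0.251/0.399) = 4.921 + (-0.201)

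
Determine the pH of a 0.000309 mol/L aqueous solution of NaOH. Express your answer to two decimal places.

NaOH is a strong base; [OH-] = 0.000309 M.
pOH = -log(0.000309) = 3.51
pH = 14.00 - 3.51 = 10.49

pH = 10.49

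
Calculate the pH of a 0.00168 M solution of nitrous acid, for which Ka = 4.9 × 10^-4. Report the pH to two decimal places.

HNO2 ⇌ NO2- + H+
Ka = [H+]²/(0.00168 − [H+]) = 4.9 × 10^-4
[H+] is not negligible relative to C₀; solve [H+]² + 0.00049·[H+] − 8.23e-07 = 0.
[H+] = [−0.00049 + √(0.00049² + 3.29e-06)]/2 = 6.95 × 10^-4 M
pH = −log[H+] = −log(6.95 × 10^-4) = 3.16

pH = 3.16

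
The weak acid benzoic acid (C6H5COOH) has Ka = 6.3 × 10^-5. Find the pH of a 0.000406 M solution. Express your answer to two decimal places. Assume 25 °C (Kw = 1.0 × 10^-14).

C6H5COOH ⇌ C6H5COO- + H+
From the ICE table, Ka = [H+]²/(0.000406 − [H+]) = 6.3 × 10^-5.
Here C₀/Ka ≈ 6.44, so the small-[H+] approximation fails. Use the quadratic:
[H+] = [−6.3e-05 + √(6.3e-05² + 1.02e-07)]/2 = 1.32 × 10^-4 M
pH = −log[H+] = −log(1.32 × 10^-4) = 3.88

pH = 3.88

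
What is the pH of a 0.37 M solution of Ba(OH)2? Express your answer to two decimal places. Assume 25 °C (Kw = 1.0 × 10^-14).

pH = 13.87

Ba(OH)2 is a strong base (each formula unit releases 2 OH-); [OH-] = 0.74 M.
pOH = -log(0.74) = 0.13
pH = 14.00 - 0.13 = 13.87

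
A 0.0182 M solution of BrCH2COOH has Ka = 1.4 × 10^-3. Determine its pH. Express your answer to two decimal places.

BrCH2COOH ⇌ BrCH2COO- + H+
Let x = [H+] at equilibrium. Ka = x²/(0.0182 − x).
x is not negligible relative to C₀; solve x² + 0.0014·x − 2.55e-05 = 0.
x = [−0.0014 + √(0.0014² + 0.000102)]/2 = 4.40 × 10^-3 M
pH = −log[H+] = −log(4.40 × 10^-3) = 2.36

pH = 2.36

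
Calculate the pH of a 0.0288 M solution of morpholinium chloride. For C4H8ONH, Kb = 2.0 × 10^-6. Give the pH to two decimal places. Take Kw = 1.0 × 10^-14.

C4H8ONH2+ is the conjugate acid of the weak base C4H8ONH.
Ka = Kw/Kb = 1.0×10^-14 / 2.0 × 10^-6 = 5.00 × 10^-9
Ka = x²/(0.0288 − x) = 5.00 × 10^-9
Neglecting x in the denominator: x = √(5.00 × 10^-9 × 0.0288) = 1.20 × 10^-5 M
pH = −log(1.20 × 10^-5) = 4.92

pH = 4.92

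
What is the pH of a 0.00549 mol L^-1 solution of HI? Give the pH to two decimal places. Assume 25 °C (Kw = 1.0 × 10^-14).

pH = 2.26

HI is a strong acid and dissociates completely, so [H+] = 0.00549 M.
pH = -log(0.00549) = 2.26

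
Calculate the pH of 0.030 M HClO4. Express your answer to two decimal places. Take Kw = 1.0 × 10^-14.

pH = 1.52

HClO4 is a strong acid and dissociates completely, so [H+] = 0.030 M.
pH = -log(0.03) = 1.52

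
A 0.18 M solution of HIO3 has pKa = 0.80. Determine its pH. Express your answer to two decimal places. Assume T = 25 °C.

HIO3 ⇌ IO3- + H+
Ka = 10^(−0.80) = 1.58 × 10^-1
From the ICE table, Ka = [H+]²/(0.18 − [H+]) = 1.58 × 10^-1.
Here C₀/Ka ≈ 1.14, so the small-[H+] approximation fails. Use the quadratic:
[H+] = [−0.158 + √(0.158² + 0.114)]/2 = 1.07 × 10^-1 M
pH = −log[H+] = −log(1.07 × 10^-1) = 0.97

pH = 0.97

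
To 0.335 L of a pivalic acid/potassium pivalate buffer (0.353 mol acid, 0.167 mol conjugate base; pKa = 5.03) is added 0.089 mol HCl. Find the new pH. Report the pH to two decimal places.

Added H+ converts (CH3)3CCOO- to (CH3)3CCOOH: (CH3)3CCOOH → 0.442 mol, (CH3)3CCOO- → 0.078 mol.
pH = pKa + log(n_(CH3)3CCOO-/n_(CH3)3CCOOH) = 5.03 + log(0.078/0.442) = 5.03 + (-0.753)

pH = 4.28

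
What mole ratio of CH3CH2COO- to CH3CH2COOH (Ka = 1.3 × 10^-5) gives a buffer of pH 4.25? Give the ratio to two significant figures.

ratio = 0.23

pKa = -log(1.3 × 10^-5) = 4.886
pH = pKa + log(r) ⇒ log(r) = 4.25 − 4.886 = -0.636
r = [CH3CH2COO-]/[CH3CH2COOH] = 10^(-0.636) = 0.231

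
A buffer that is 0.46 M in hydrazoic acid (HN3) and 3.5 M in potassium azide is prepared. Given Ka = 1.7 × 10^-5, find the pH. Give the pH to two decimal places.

pH = 5.65

pKa = −log(1.7 × 10^-5) = 4.770
Using pH = pKa + log([base]/[acid]) with [base]/[acid] = 3.5/0.46:
pH = 4.770 + (+0.881) = 5.65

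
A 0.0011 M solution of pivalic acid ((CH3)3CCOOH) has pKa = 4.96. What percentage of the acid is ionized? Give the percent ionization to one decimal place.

(CH3)3CCOOH ⇌ (CH3)3CCOO- + H+; let x = [H+] at equilibrium.
Ka = 10^(−4.96) = 1.10 × 10^-5
Solve x² + 1.1e-05x − 1.21e-08 = 0 → x = 1.05 × 10^-4 M
% ionization = x/C₀ × 100% = 1.05 × 10^-4/0.0011 × 100% = 9.5%

9.5%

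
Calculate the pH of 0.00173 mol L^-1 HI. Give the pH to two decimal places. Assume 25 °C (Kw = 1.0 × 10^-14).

HI is a strong acid and dissociates completely, so [H+] = 0.00173 M.
pH = -log(0.00173) = 2.76

pH = 2.76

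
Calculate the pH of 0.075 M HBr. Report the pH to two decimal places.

HBr is a strong acid and dissociates completely, so [H+] = 0.075 M.
pH = -log(0.075) = 1.12

pH = 1.12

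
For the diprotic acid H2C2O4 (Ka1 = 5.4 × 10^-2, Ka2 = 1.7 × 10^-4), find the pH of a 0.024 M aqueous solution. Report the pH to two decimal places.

Since Ka1 ≫ Ka2, the first ionization dominates [H+].
Ka1 = x²/(0.024 − x) = 5.4 × 10^-2
Solving the quadratic: x = (−Ka1 + √(Ka1² + 4·Ka1·C₀))/2 = 1.80 × 10^-2 M
pH = −log(1.80 × 10^-2) = 1.74

pH = 1.74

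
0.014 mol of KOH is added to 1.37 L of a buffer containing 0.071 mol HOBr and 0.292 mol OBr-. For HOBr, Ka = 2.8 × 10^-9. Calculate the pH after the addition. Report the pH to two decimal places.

pH = 9.28

After neutralization: n(HOBr) = 0.057 mol, n(OBr-) = 0.306 mol.
pKa = −log(2.8 × 10^-9) = 8.553
pH = pKa + log(n_OBr-/n_HOBr) = 8.553 + log(0.306/0.057) = 8.553 + (+0.730)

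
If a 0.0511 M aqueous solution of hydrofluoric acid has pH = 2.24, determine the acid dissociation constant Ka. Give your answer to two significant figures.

Ka = 7.3 × 10^-4

[H+] = 10^(-2.24) = 5.75 × 10^-3 M
At equilibrium [HA] = 0.0511 − 5.75 × 10^-3 = 4.54 × 10^-2 M
Ka = [H+][A-]/[HA] = (5.75 × 10^-3)² / 4.54 × 10^-2 = 7.3 × 10^-4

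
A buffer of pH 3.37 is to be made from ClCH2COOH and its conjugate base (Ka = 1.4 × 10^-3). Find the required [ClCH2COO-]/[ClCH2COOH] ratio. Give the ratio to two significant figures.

pKa = -log(1.4 × 10^-3) = 2.854
pH = pKa + log(r) ⇒ log(r) = 3.37 − 2.854 = +0.516
r = [ClCH2COO-]/[ClCH2COOH] = 10^(+0.516) = 3.28

ratio = 3.3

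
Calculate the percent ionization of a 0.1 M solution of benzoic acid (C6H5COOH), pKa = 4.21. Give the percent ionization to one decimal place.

2.5%

C6H5COOH ⇌ C6H5COO- + H+; let x = [H+] at equilibrium.
Ka = 10^(−4.21) = 6.17 × 10^-5
x ≈ √(Ka·C₀) = √(6.17 × 10^-5 × 0.1) = 2.48 × 10^-3 M
% ionization = x/C₀ × 100% = 2.48 × 10^-3/0.1 × 100% = 2.5%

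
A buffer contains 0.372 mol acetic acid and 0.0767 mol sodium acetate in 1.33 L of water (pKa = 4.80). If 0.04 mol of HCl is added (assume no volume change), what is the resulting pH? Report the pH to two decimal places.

pH = 3.75

Added H+ converts CH3COO- to CH3COOH: CH3COOH → 0.412 mol, CH3COO- → 0.0367 mol.
pH = pKa + log(n_CH3COO-/n_CH3COOH) = 4.80 + log(0.0367/0.412) = 4.80 + (-1.050)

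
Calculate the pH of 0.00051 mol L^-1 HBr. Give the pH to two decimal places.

pH = 3.29

HBr is a strong acid and dissociates completely, so [H+] = 0.00051 M.
pH = -log(0.00051) = 3.29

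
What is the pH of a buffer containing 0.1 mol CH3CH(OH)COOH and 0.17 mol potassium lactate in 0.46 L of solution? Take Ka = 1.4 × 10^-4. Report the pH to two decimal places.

pH = 4.08

pKa = −log(1.4 × 10^-4) = 3.854
pH = pKa + log([A⁻]/[HA]) = 3.854 + log(0.17/0.1)
pH = 3.854 + (+0.230) = 4.08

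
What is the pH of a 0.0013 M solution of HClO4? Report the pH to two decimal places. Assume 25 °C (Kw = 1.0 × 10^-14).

HClO4 is a strong acid and dissociates completely, so [H+] = 0.0013 M.
pH = -log(0.0013) = 2.89

pH = 2.89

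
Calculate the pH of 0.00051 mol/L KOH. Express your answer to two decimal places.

pH = 10.71

KOH is a strong base; [OH-] = 0.00051 M.
pOH = -log(0.00051) = 3.29
pH = 14.00 - 3.29 = 10.71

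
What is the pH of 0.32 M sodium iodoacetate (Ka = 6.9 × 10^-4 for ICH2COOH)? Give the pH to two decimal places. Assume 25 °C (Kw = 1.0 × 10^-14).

pH = 8.33

ICH2COO- is the conjugate base of the weak acid ICH2COOH.
Kb = Kw/Ka = 1.0×10^-14 / 6.9 × 10^-4 = 1.45 × 10^-11
Kb = x²/(0.32 − x) = 1.45 × 10^-11
Since Kb ≪ C₀, x ≈ √(Kb·C₀) = 2.15 × 10^-6 M.
pOH = −log(2.15 × 10^-6) = 5.67; pH = 14.00 − 5.67 = 8.33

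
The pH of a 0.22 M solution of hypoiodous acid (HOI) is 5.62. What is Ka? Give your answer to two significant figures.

Ka = 2.6 × 10^-11

[H+] = 10^(-5.62) = 2.40 × 10^-6 M
At equilibrium [HA] = 0.22 − 2.40 × 10^-6 = 2.20 × 10^-1 M
Ka = [H+][A-]/[HA] = (2.40 × 10^-6)² / 2.20 × 10^-1 = 2.6 × 10^-11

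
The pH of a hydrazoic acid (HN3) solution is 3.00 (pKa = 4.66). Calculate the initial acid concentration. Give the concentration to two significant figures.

[H+] = 10^(-3.00) = 1.00 × 10^-3 M = x
Ka = 10^(−4.66) = 2.19 × 10^-5
Ka = x²/(C₀ − x) ⇒ C₀ = x + x²/Ka
C₀ = 1.00 × 10^-3 + (1.00 × 10^-3)²/(2.19 × 10^-5) = 4.67 × 10^-2 M

C₀ = 4.7 × 10^-2 M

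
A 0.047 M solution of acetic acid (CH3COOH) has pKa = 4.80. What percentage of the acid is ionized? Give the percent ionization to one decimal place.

1.8%

CH3COOH ⇌ CH3COO- + H+; let x = [H+] at equilibrium.
Ka = 10^(−4.80) = 1.58 × 10^-5
x ≈ √(Ka·C₀) = √(1.58 × 10^-5 × 0.047) = 8.62 × 10^-4 M
Fraction ionized = 8.62 × 10^-4 / 0.047 = 0.0183 → 1.8%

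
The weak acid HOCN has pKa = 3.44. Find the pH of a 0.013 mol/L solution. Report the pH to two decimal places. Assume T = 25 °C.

HOCN ⇌ OCN- + H+
Ka = 10^(−3.44) = 3.63 × 10^-4
From the ICE table, Ka = [H+]²/(0.013 − [H+]) = 3.63 × 10^-4.
The 5% rule fails; solving [H+]² + Ka·[H+] − Ka·C₀ = 0 exactly:
[H+] = (−Ka + √(Ka² + 4·Ka·C₀))/2 = 2.00 × 10^-3 M
pH = −log[H+] = −log(2.00 × 10^-3) = 2.70

pH = 2.70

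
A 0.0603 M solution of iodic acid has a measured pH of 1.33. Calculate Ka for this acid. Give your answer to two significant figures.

[H+] = 10^(-1.33) = 4.68 × 10^-2 M
At equilibrium [HA] = 0.0603 − 4.68 × 10^-2 = 1.35 × 10^-2 M
Ka = [H+][A-]/[HA] = (4.68 × 10^-2)² / 1.35 × 10^-2 = 1.6 × 10^-1

Ka = 1.6 × 10^-1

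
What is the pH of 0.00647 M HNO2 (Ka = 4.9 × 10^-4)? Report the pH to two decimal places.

HNO2 ⇌ NO2- + H+
From the ICE table, Ka = [H+]²/(0.00647 − [H+]) = 4.9 × 10^-4.
The 5% rule fails; solving [H+]² + Ka·[H+] − Ka·C₀ = 0 exactly:
[H+] = [−0.00049 + √(0.00049² + 1.27e-05)]/2 = 1.55 × 10^-3 M
pH = −log(1.55 × 10^-3) = 2.81

pH = 2.81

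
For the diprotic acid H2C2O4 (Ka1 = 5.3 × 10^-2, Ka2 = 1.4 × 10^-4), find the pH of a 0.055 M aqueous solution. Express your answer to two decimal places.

Since Ka1 ≫ Ka2, the first ionization dominates [H+].
Ka1 = x²/(0.055 − x) = 5.3 × 10^-2
Solving the quadratic: x = (−Ka1 + √(Ka1² + 4·Ka1·C₀))/2 = 3.36 × 10^-2 M
pH = −log(3.36 × 10^-2) = 1.47

pH = 1.47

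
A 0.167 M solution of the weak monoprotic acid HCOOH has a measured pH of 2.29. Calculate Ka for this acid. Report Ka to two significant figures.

[H+] = 10^(-2.29) = 5.13 × 10^-3 M
At equilibrium [HA] = 0.167 − 5.13 × 10^-3 = 1.62 × 10^-1 M
Ka = [H+][A-]/[HA] = (5.13 × 10^-3)² / 1.62 × 10^-1 = 1.6 × 10^-4

Ka = 1.6 × 10^-4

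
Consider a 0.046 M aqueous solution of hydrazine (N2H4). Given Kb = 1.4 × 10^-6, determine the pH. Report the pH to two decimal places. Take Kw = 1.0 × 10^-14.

pH = 10.40

N2H4 + H2O ⇌ N2H5+ + OH-
Kb = [OH-]²/(0.046 − [OH-]) = 1.4 × 10^-6
Assume [OH-] ≪ 0.046: [OH-] ≈ √(1.4 × 10^-6 × 0.046) = 2.54 × 10^-4 M
([OH-]/C₀ = 0.55% < 5%, so the approximation holds.)
pOH = 3.60, so pH = 14.00 − pOH = 10.40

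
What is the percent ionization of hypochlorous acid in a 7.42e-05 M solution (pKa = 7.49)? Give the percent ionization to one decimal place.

2.1%

HOCl ⇌ OCl- + H+; let x = [H+] at equilibrium.
Ka = 10^(−7.49) = 3.24 × 10^-8
x ≈ √(Ka·C₀) = √(3.24 × 10^-8 × 7.42e-05) = 1.55 × 10^-6 M
Fraction ionized = 1.55 × 10^-6 / 7.42e-05 = 0.0209 → 2.1%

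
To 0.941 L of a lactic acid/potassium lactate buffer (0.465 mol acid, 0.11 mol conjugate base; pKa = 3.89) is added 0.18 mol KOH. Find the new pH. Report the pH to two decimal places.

After neutralization: n(CH3CH(OH)COOH) = 0.285 mol, n(CH3CH(OH)COO-) = 0.29 mol.
Henderson–Hasselbalch with mole ratio 0.29/0.285: pH = 3.89 + (+0.008)

pH = 3.90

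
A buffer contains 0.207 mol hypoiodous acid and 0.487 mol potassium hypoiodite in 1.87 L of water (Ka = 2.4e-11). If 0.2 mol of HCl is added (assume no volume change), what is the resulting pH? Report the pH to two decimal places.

After neutralization: n(HOI) = 0.407 mol, n(OI-) = 0.287 mol.
pKa = −log(2.4 × 10^-11) = 10.620
pH = pKa + log([A⁻]/[HA]) = 10.620 + log(0.287/0.407) = 10.620 -0.152

pH = 10.47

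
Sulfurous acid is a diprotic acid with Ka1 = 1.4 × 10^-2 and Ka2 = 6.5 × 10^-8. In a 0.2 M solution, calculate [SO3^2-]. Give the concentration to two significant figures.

6.5 × 10^-8 M

First ionization gives [H+] ≈ [HSO3-] = 4.64 × 10^-2 M.
Second step: Ka2 = [H+][SO3^2-]/[HSO3-] ≈ [SO3^2-] (since [H+] ≈ [HSO3-]).
So [SO3^2-] ≈ Ka2.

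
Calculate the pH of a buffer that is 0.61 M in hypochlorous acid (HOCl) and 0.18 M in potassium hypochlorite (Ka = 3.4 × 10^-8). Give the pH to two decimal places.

pKa = −log(3.4 × 10^-8) = 7.469
pH = pKa + log([A⁻]/[HA]) = 7.469 + log(0.18/0.61)
pH = 7.469 + (-0.530) = 6.94

pH = 6.94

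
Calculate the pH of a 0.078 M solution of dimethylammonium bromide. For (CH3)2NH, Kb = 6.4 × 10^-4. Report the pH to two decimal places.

pH = 5.96

(CH3)2NH2+ is the conjugate acid of the weak base (CH3)2NH.
Ka = Kw/Kb = 1.0×10^-14 / 6.4 × 10^-4 = 1.56 × 10^-11
Ka = x²/(0.078 − x) = 1.56 × 10^-11
Since Ka ≪ C₀, x ≈ √(Ka·C₀) = 1.10 × 10^-6 M.
pH = −log[H+] = −log(1.10 × 10^-6) = 5.96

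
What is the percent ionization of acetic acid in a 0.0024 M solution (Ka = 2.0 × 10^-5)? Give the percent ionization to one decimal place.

CH3COOH ⇌ CH3COO- + H+; let x = [H+] at equilibrium.
Solve x² + 2e-05x − 4.8e-08 = 0 → x = 2.09 × 10^-4 M
% ionization = x/C₀ × 100% = 2.09 × 10^-4/0.0024 × 100% = 8.7%

8.7%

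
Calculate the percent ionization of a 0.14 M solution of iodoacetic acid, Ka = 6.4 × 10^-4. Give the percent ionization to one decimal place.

ICH2COOH ⇌ ICH2COO- + H+; let x = [H+] at equilibrium.
Solve x² + 0.00064x − 8.96e-05 = 0 → x = 9.15 × 10^-3 M
Fraction ionized = 9.15 × 10^-3 / 0.14 = 0.0654 → 6.5%

6.5%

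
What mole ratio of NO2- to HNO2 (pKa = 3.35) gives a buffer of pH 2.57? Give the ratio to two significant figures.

pH = pKa + log(r) ⇒ log(r) = 2.57 − 3.35 = -0.78
r = [NO2-]/[HNO2] = 10^(-0.78) = 0.166

ratio = 0.17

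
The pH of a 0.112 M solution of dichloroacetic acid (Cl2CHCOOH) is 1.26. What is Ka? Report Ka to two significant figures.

Ka = 5.3 × 10^-2

[H+] = 10^(-1.26) = 5.50 × 10^-2 M
At equilibrium [HA] = 0.112 − 5.50 × 10^-2 = 5.70 × 10^-2 M
Ka = [H+][A-]/[HA] = (5.50 × 10^-2)² / 5.70 × 10^-2 = 5.3 × 10^-2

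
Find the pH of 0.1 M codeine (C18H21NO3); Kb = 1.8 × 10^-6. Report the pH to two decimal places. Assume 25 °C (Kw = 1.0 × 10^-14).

pH = 10.63

C18H21NO3 + H2O ⇌ C18H22NO3+ + OH-
Kb = x²/(0.1 − x) = 1.8 × 10^-6
Assume x ≪ 0.1: x ≈ √(1.8 × 10^-6 × 0.1) = 4.24 × 10^-4 M
pOH = 3.37, so pH = 14.00 − pOH = 10.63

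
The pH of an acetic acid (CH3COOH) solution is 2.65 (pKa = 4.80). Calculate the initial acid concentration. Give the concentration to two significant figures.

C₀ = 3.2 × 10^-1 M

[H+] = 10^(-2.65) = 2.24 × 10^-3 M = x
Ka = 10^(−4.80) = 1.58 × 10^-5
Ka = x²/(C₀ − x) ⇒ C₀ = x + x²/Ka
C₀ = 2.24 × 10^-3 + (2.24 × 10^-3)²/(1.58 × 10^-5) = 3.20 × 10^-1 M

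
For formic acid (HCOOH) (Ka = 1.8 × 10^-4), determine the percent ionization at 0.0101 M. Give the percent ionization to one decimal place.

HCOOH ⇌ HCOO- + H+; let x = [H+] at equilibrium.
Solve x² + 0.00018x − 1.82e-06 = 0 → x = 1.26 × 10^-3 M
Fraction ionized = 1.26 × 10^-3 / 0.0101 = 0.1248 → 12.5%

12.5%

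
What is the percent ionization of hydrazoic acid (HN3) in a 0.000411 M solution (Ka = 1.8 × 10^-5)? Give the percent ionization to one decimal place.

18.9%

HN3 ⇌ N3- + H+; let x = [H+] at equilibrium.
Solve x² + 1.8e-05x − 7.4e-09 = 0 → x = 7.75 × 10^-5 M
% ionization = x/C₀ × 100% = 7.75 × 10^-5/0.000411 × 100% = 18.9%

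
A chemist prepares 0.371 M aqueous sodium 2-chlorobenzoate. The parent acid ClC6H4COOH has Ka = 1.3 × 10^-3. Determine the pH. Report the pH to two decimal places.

pH = 8.23

ClC6H4COO- is the conjugate base of the weak acid ClC6H4COOH.
Kb = Kw/Ka = 1.0×10^-14 / 1.3 × 10^-3 = 7.69 × 10^-12
Kb = x²/(0.371 − x) = 7.69 × 10^-12
Since Kb ≪ C₀, x ≈ √(Kb·C₀) = 1.69 × 10^-6 M.
Check: 0.00046% ionized — well under 5%, approximation valid.
pOH = 5.77, so pH = 14.00 − pOH = 8.23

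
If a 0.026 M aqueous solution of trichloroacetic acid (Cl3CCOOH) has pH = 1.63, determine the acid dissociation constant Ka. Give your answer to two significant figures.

[H+] = 10^(-1.63) = 2.34 × 10^-2 M
At equilibrium [HA] = 0.026 − 2.34 × 10^-2 = 2.60 × 10^-3 M
Ka = [H+][A-]/[HA] = (2.34 × 10^-2)² / 2.60 × 10^-3 = 2.1 × 10^-1

Ka = 2.1 × 10^-1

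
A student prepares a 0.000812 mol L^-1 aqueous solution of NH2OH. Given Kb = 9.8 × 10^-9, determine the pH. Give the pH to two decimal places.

pH = 8.45

NH2OH + H2O ⇌ NH3OH+ + OH-
Let x = [OH-] at equilibrium. Kb = x²/(0.000812 − x).
Since Kb ≪ C₀, x ≈ √(Kb·C₀) = 2.82 × 10^-6 M.
(x/C₀ = 0.35% < 5%, so the approximation holds.)
pOH = −log(2.82 × 10^-6) = 5.55; pH = 14.00 − 5.55 = 8.45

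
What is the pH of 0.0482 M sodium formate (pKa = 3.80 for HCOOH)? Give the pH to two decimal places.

HCOO- is the conjugate base of the weak acid HCOOH.
Ka = 10^(−3.80) = 1.58 × 10^-4
Kb = Kw/Ka = 1.0×10^-14 / 1.58 × 10^-4 = 6.33 × 10^-11
From the ICE table, Kb = x²/(0.0482 − x) = 6.33 × 10^-11.
Assume x ≪ 0.0482: x ≈ √(6.33 × 10^-11 × 0.0482) = 1.75 × 10^-6 M
pOH = 5.76, so pH = 14.00 − pOH = 8.24

pH = 8.24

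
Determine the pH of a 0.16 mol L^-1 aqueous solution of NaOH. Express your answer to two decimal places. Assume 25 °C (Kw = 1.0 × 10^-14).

pH = 13.20

NaOH is a strong base; [OH-] = 0.16 M.
pOH = -log(0.16) = 0.80
pH = 14.00 - 0.80 = 13.20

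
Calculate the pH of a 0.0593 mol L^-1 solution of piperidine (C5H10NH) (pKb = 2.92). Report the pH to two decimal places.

pH = 11.90

C5H10NH + H2O ⇌ C5H10NH2+ + OH-
Kb = 10^(−2.92) = 1.20 × 10^-3
From the ICE table, Kb = [OH-]²/(0.0593 − [OH-]) = 1.20 × 10^-3.
Here C₀/Kb ≈ 49.4, so the small-[OH-] approximation fails. Use the quadratic:
[OH-] = (−Kb + √(Kb² + 4·Kb·C₀))/2 = 7.86 × 10^-3 M
pOH = 2.10, so pH = 14.00 − pOH = 11.90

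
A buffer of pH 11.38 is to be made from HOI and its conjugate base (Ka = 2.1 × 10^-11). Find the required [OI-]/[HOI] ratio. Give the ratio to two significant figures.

ratio = 5.0

pKa = -log(2.1 × 10^-11) = 10.678
pH = pKa + log(r) ⇒ log(r) = 11.38 − 10.678 = +0.702
r = [OI-]/[HOI] = 10^(+0.702) = 5.04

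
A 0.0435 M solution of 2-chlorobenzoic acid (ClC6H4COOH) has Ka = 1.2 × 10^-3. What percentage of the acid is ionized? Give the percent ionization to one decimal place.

15.3%

ClC6H4COOH ⇌ ClC6H4COO- + H+; let x = [H+] at equilibrium.
Solve x² + 0.0012x − 5.22e-05 = 0 → x = 6.65 × 10^-3 M
Fraction ionized = 6.65 × 10^-3 / 0.0435 = 0.1529 → 15.3%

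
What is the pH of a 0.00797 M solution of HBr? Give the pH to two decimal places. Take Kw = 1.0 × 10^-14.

pH = 2.10

HBr is a strong acid and dissociates completely, so [H+] = 0.00797 M.
pH = -log(0.00797) = 2.10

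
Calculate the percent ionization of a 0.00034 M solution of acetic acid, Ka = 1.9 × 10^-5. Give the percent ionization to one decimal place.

21.0%

CH3COOH ⇌ CH3COO- + H+; let x = [H+] at equilibrium.
Solve x² + 1.9e-05x − 6.46e-09 = 0 → x = 7.14 × 10^-5 M
Fraction ionized = 7.14 × 10^-5 / 0.00034 = 0.2100 → 21.0%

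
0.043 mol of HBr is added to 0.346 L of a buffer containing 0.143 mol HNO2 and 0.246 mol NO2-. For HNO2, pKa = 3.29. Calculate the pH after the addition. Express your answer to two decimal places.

pH = 3.33

After neutralization: n(HNO2) = 0.186 mol, n(NO2-) = 0.203 mol.
pH = pKa + log([A⁻]/[HA]) = 3.29 + log(0.203/0.186) = 3.29 +0.038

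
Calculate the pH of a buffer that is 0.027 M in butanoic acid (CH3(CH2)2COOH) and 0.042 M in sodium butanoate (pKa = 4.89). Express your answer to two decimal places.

pH = pKa + log([A⁻]/[HA]) = 4.89 + log(0.042/0.027)
pH = 4.89 + (+0.192) = 5.08

pH = 5.08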